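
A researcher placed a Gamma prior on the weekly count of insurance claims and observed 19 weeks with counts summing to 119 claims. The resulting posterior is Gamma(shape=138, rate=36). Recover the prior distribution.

Gamma(shape=19, rate=17)

A Gamma(α, β) prior (rate parametrization) on a Poisson rate with n observations summing to S gives posterior Gamma(α+S, β+n).
So α = 138 − 119 = 19 and β = 36 − 19 = 17.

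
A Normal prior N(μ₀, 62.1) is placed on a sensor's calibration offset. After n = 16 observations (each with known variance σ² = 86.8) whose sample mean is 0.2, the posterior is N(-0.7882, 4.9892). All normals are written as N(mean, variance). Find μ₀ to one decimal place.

μ₀ = -12.1

The posterior mean is a precision-weighted average: μ_n = (τ₀μ₀ + τ_data·x̄)/(τ₀+τ_data), with τ₀=1/σ₀² and τ_data=n/σ².
Here τ₀ = 1/62.1 = 0.016103 and τ_data = 16/86.8 = 0.184332, so τ_n = 0.200435.
Rearranging for μ₀: μ₀ = (μ_n·τ_n − τ_data·x̄)/τ₀ = (-0.7882·0.200435 − 0.184332·0.2) / 0.016103 = -0.194849/0.016103 ≈ -12.1.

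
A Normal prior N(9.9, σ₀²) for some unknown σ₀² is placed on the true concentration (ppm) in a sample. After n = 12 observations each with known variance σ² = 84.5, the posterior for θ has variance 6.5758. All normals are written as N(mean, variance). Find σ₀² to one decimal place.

For the Normal–Normal model with known σ², precisions add: τ_n = τ₀ + n/σ².
So 1/σ₀² = 1/6.5758 − 12/84.5 = 0.152073 − 0.142012 = 0.010061.
Hence σ₀² = 1/0.010061 ≈ 99.4.

σ₀² = 99.4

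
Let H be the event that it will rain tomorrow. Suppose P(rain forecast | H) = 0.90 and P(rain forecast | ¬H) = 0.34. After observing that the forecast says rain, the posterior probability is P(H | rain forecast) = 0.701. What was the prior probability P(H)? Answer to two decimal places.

P(H) = 0.47

Bayes' rule in odds form gives O(H|E) = O(H)·[P(E|H)/P(E|¬H)], hence O(H) = O(H|E)/LR.
Posterior odds = 0.701/(1−0.701) = 2.3445. LR = 0.90/0.34 = 2.6471.
Prior odds = 2.3445/2.6471 = 0.8857, so P(H) = 0.8857/(1+0.8857) ≈ 0.47.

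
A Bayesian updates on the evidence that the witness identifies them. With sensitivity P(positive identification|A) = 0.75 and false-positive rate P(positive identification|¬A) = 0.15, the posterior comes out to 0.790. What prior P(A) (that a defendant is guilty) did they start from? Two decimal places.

P(A) = 0.43

Bayes' rule in odds form gives O(A|E) = O(A)·[P(E|A)/P(E|¬A)], hence O(A) = O(A|E)/LR.
Posterior odds = 0.790/(1−0.790) = 3.7619. LR = 0.75/0.15 = 5.0000.
Prior odds = 3.7619/5.0000 = 0.7524, so P(A) = 0.7524/(1+0.7524) ≈ 0.43.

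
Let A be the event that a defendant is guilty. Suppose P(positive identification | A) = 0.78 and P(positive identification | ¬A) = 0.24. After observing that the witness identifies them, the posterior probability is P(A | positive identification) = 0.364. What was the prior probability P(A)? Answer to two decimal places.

In odds form, posterior odds = prior odds × likelihood ratio, so prior odds = posterior odds ÷ LR.
Posterior odds = 0.364/(1−0.364) = 0.5723. LR = 0.78/0.24 = 3.2500.
Prior odds = 0.5723/3.2500 = 0.1761, so P(A) = 0.1761/(1+0.1761) ≈ 0.15.

P(A) = 0.15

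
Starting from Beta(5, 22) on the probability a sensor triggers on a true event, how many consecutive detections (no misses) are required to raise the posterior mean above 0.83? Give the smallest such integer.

After k detections and 0 misses the posterior is Beta(5+k, 22), with mean (5+k)/(5+22+k).
Set (5+k)/(27+k) > 0.83 and solve: k > (0.83·27 − 5)/(1 − 0.83) = 102.412.
The smallest integer exceeding 102.412 is 103, and checking k=103: (108)/(130) = 0.8308 > 0.83.

k = 103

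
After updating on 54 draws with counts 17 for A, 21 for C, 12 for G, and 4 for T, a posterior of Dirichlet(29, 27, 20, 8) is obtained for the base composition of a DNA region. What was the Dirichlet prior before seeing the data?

For a Dirichlet(α) prior with multinomial counts c, the posterior is Dirichlet(α + c) componentwise.
Subtract each count from the matching posterior parameter: 29−17=12, 27−21=6, 20−12=8, 8−4=4.

Dirichlet(12, 6, 8, 4)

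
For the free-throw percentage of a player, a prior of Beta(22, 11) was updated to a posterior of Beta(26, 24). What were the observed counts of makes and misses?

Under Beta–binomial conjugacy the posterior parameters are (a+s, b+f).
So s = 26 − 22 = 4 and f = 24 − 11 = 13.

4 makes and 13 misses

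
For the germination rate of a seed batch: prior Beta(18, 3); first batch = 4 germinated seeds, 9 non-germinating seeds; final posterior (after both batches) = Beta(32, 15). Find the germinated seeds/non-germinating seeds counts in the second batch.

10 germinated seeds and 3 non-germinating seeds

Because Beta–binomial updating is additive in the counts, the combined data contributed (α_post−α_prior, β_post−β_prior) successes and failures.
Total across both batches: 32−18=14 germinated seeds, 15−3=12 non-germinating seeds.
Subtract the first batch: 14−4=10 germinated seeds and 12−9=3 non-germinating seeds.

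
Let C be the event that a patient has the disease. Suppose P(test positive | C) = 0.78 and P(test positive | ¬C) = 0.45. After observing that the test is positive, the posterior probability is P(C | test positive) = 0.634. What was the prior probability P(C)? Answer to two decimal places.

In odds form, posterior odds = prior odds × likelihood ratio, so prior odds = posterior odds ÷ LR.
Posterior odds = 0.634/(1−0.634) = 1.7322. LR = 0.78/0.45 = 1.7333.
Prior odds = 1.7322/1.7333 = 0.9994, so P(C) = 0.9994/(1+0.9994) ≈ 0.50.

P(C) = 0.50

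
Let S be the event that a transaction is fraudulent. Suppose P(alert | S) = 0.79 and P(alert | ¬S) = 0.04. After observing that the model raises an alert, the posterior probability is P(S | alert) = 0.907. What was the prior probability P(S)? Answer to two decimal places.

In odds form, posterior odds = prior odds × likelihood ratio, so prior odds = posterior odds ÷ LR.
Posterior odds = 0.907/(1−0.907) = 9.7527. LR = 0.79/0.04 = 19.7500.
Prior odds = 9.7527/19.7500 = 0.4938, so P(S) = 0.4938/(1+0.4938) ≈ 0.33.

P(S) = 0.33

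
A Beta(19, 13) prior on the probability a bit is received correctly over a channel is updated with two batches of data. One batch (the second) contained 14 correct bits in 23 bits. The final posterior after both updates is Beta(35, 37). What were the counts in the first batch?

Sequential conjugate updates are equivalent to a single update on the pooled data, so total successes = posterior α − prior α and total failures = posterior β − prior β.
Total across both batches: 35−19=16 correct bits, 37−13=24 errors.
Subtract the second batch: 16−14=2 correct bits and 24−9=15 errors.

2 correct bits and 15 errors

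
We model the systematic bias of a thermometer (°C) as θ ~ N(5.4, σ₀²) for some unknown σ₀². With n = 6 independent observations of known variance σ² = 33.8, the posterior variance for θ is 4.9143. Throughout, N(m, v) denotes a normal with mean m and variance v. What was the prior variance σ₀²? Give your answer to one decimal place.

For the Normal–Normal model with known σ², precisions add: τ_n = τ₀ + n/σ².
So 1/σ₀² = 1/4.9143 − 6/33.8 = 0.203488 − 0.177515 = 0.025973.
Hence σ₀² = 1/0.025973 ≈ 38.5.

σ₀² = 38.5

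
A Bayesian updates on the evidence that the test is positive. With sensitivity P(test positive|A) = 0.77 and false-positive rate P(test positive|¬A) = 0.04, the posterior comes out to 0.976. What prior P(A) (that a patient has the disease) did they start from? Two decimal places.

P(A) = 0.68

Bayes' rule in odds form gives O(A|E) = O(A)·[P(E|A)/P(E|¬A)], hence O(A) = O(A|E)/LR.
Posterior odds = 0.976/(1−0.976) = 40.6667. LR = 0.77/0.04 = 19.2500.
Prior odds = 40.6667/19.2500 = 2.1126, so P(A) = 2.1126/(1+2.1126) ≈ 0.68.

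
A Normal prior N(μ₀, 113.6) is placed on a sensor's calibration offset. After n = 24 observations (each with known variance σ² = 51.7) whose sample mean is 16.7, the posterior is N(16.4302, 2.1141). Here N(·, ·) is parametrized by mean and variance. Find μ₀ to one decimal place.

μ₀ = 2.2

With known observation variance, the Normal–Normal posterior has precision τ_n = τ₀ + n/σ² and mean μ_n = (τ₀μ₀ + (n/σ²)x̄)/τ_n.
Here τ₀ = 1/113.6 = 0.008803 and τ_data = 24/51.7 = 0.464217, so τ_n = 0.473020.
Rearranging for μ₀: μ₀ = (μ_n·τ_n − τ_data·x̄)/τ₀ = (16.4302·0.473020 − 0.464217·16.7) / 0.008803 = 0.019389/0.008803 ≈ 2.2.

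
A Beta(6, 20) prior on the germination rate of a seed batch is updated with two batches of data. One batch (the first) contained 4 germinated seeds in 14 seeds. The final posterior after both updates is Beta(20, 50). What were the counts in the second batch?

10 germinated seeds and 20 non-germinating seeds

Sequential conjugate updates are equivalent to a single update on the pooled data, so total successes = posterior α − prior α and total failures = posterior β − prior β.
Total across both batches: 20−6=14 germinated seeds, 50−20=30 non-germinating seeds.
Subtract the first batch: 14−4=10 germinated seeds and 30−10=20 non-germinating seeds.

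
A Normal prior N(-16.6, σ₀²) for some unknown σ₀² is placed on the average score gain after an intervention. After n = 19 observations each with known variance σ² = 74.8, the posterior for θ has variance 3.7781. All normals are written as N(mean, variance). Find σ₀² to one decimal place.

For the Normal–Normal model with known σ², precisions add: τ_n = τ₀ + n/σ².
So 1/σ₀² = 1/3.7781 − 19/74.8 = 0.264683 − 0.254011 = 0.010672.
Hence σ₀² = 1/0.010672 ≈ 93.7.

σ₀² = 93.7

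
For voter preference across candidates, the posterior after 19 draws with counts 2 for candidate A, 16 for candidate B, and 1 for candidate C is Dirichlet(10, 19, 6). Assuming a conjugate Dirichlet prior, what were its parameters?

Dirichlet(8, 3, 5)

For a Dirichlet(α) prior with multinomial counts c, the posterior is Dirichlet(α + c) componentwise.
Subtract each count from the matching posterior parameter: 10−2=8, 19−16=3, 6−1=5.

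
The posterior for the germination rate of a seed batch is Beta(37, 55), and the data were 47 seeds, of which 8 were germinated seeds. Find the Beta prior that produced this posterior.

Beta(29, 16)

Under Beta–binomial conjugacy the posterior parameters are (α+s, β+f).
So α = 37 − 8 = 29 and β = 55 − 39 = 16.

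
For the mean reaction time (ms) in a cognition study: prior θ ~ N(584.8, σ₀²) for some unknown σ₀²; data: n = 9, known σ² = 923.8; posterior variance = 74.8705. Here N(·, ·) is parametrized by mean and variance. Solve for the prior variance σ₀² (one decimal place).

σ₀² = 276.7

Posterior precision equals prior precision plus data precision: 1/σ_n² = 1/σ₀² + n/σ².
So 1/σ₀² = 1/74.8705 − 9/923.8 = 0.013356 − 0.009742 = 0.003614.
Hence σ₀² = 1/0.003614 ≈ 276.7.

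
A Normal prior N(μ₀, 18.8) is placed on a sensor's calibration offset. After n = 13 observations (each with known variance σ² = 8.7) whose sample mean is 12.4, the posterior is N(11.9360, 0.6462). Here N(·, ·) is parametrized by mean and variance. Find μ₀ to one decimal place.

With known observation variance, the Normal–Normal posterior has precision τ_n = τ₀ + n/σ² and mean μ_n = (τ₀μ₀ + (n/σ²)x̄)/τ_n.
Here τ₀ = 1/18.8 = 0.053191 and τ_data = 13/8.7 = 1.494253, so τ_n = 1.547444.
Rearranging for μ₀: μ₀ = (μ_n·τ_n − τ_data·x̄)/τ₀ = (11.9360·1.547444 − 1.494253·12.4) / 0.053191 = -0.058446/0.053191 ≈ -1.1.

μ₀ = -1.1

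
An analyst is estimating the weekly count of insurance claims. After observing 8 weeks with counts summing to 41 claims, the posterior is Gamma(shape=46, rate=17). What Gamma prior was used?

Gamma(shape=5, rate=9)

Gamma–Poisson conjugacy: posterior shape = α + Σxᵢ, posterior rate = β + n.
So α = 46 − 41 = 5 and β = 17 − 8 = 9.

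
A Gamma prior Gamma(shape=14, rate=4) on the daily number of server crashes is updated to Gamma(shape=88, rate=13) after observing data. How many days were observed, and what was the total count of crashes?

n = 9 days with total 74 crashes

Gamma–Poisson conjugacy: posterior shape = α + Σxᵢ, posterior rate = β + n.
Matching: Σxᵢ = 88 − 14 = 74 and n = 13 − 4 = 9.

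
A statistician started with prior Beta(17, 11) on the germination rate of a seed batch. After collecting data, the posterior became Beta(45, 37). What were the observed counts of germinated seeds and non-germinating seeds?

Under Beta–binomial conjugacy the posterior parameters are (a+s, b+f).
So s = 45 − 17 = 28 and f = 37 − 11 = 26.

28 germinated seeds and 26 non-germinating seeds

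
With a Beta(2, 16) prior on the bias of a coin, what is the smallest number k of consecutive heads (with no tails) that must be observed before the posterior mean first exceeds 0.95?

After k heads and 0 tails the posterior is Beta(2+k, 16), with mean (2+k)/(2+16+k).
Set (2+k)/(18+k) > 0.95 and solve: k > (0.95·18 − 2)/(1 − 0.95) = 302.000.
The smallest integer exceeding 302.000 is 303, and checking k=303: (305)/(321) = 0.9502 > 0.95.

k = 303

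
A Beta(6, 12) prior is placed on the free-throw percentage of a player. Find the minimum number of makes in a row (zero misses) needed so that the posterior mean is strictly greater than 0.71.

k = 24

After k makes and 0 misses the posterior is Beta(6+k, 12), with mean (6+k)/(6+12+k).
Set (6+k)/(18+k) > 0.71 and solve: k > (0.71·18 − 6)/(1 − 0.71) = 23.379.
The smallest integer exceeding 23.379 is 24, and checking k=24: (30)/(42) = 0.7143 > 0.71.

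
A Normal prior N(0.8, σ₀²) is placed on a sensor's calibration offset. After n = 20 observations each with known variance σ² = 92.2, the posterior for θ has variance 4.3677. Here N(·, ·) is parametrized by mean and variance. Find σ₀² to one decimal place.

σ₀² = 83.1

For the Normal–Normal model with known σ², precisions add: τ_n = τ₀ + n/σ².
So 1/σ₀² = 1/4.3677 − 20/92.2 = 0.228953 − 0.216920 = 0.012033.
Hence σ₀² = 1/0.012033 ≈ 83.1.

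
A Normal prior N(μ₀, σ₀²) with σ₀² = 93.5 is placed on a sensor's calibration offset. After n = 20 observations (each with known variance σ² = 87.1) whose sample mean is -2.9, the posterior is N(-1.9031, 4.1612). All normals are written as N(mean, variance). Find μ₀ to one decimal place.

μ₀ = 19.5

With known observation variance, the Normal–Normal posterior has precision τ_n = τ₀ + n/σ² and mean μ_n = (τ₀μ₀ + (n/σ²)x̄)/τ_n.
Here τ₀ = 1/93.5 = 0.010695 and τ_data = 20/87.1 = 0.229621, so τ_n = 0.240316.
Rearranging for μ₀: μ₀ = (μ_n·τ_n − τ_data·x̄)/τ₀ = (-1.9031·0.240316 − 0.229621·-2.9) / 0.010695 = 0.208556/0.010695 ≈ 19.5.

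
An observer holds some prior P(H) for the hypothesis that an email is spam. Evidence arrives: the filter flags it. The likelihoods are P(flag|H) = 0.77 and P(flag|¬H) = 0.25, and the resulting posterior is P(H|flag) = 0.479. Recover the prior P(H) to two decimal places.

P(H) = 0.23

In odds form, posterior odds = prior odds × likelihood ratio, so prior odds = posterior odds ÷ LR.
Posterior odds = 0.479/(1−0.479) = 0.9194. LR = 0.77/0.25 = 3.0800.
Prior odds = 0.9194/3.0800 = 0.2985, so P(H) = 0.2985/(1+0.2985) ≈ 0.23.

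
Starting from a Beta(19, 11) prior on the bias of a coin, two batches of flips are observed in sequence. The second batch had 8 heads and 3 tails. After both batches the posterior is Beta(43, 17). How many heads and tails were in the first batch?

Because Beta–binomial updating is additive in the counts, the combined data contributed (α_post−α_prior, β_post−β_prior) successes and failures.
Total across both batches: 43−19=24 heads, 17−11=6 tails.
Subtract the second batch: 24−8=16 heads and 6−3=3 tails.

16 heads and 3 tails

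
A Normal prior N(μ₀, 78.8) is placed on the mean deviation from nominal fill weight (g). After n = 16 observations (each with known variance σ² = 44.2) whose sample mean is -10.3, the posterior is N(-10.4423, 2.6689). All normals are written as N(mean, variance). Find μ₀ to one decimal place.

μ₀ = -14.5

The posterior mean is a precision-weighted average: μ_n = (τ₀μ₀ + τ_data·x̄)/(τ₀+τ_data), with τ₀=1/σ₀² and τ_data=n/σ².
Here τ₀ = 1/78.8 = 0.012690 and τ_data = 16/44.2 = 0.361991, so τ_n = 0.374681.
Rearranging for μ₀: μ₀ = (μ_n·τ_n − τ_data·x̄)/τ₀ = (-10.4423·0.374681 − 0.361991·-10.3) / 0.012690 = -0.184024/0.012690 ≈ -14.5.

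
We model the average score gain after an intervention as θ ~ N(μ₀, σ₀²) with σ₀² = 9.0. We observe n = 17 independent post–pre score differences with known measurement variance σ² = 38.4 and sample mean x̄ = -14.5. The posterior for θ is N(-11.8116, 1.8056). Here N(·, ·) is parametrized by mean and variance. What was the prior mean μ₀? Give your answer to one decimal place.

The posterior mean is a precision-weighted average: μ_n = (τ₀μ₀ + τ_data·x̄)/(τ₀+τ_data), with τ₀=1/σ₀² and τ_data=n/σ².
Here τ₀ = 1/9.0 = 0.111111 and τ_data = 17/38.4 = 0.442708, so τ_n = 0.553819.
Rearranging for μ₀: μ₀ = (μ_n·τ_n − τ_data·x̄)/τ₀ = (-11.8116·0.553819 − 0.442708·-14.5) / 0.111111 = -0.122223/0.111111 ≈ -1.1.

μ₀ = -1.1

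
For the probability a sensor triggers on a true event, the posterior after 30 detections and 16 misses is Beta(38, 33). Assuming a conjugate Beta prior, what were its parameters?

Beta(8, 17)

Under Beta–binomial conjugacy the posterior parameters are (α+s, β+f).
So α = 38 − 30 = 8 and β = 33 − 16 = 17.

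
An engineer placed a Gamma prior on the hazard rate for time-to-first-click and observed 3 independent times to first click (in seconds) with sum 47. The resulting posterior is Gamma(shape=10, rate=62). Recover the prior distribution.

Gamma(shape=7, rate=15)

Gamma–exponential conjugacy: posterior shape = α + n, posterior rate = β + Σtᵢ.
So α = 10 − 3 = 7 and β = 62 − 47 = 15.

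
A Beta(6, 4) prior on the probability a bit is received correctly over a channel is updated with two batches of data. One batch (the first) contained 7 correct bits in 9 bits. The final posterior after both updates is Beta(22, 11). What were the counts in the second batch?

9 correct bits and 5 errors

Sequential conjugate updates are equivalent to a single update on the pooled data, so total successes = posterior α − prior α and total failures = posterior β − prior β.
Total across both batches: 22−6=16 correct bits, 11−4=7 errors.
Subtract the first batch: 16−7=9 correct bits and 7−2=5 errors.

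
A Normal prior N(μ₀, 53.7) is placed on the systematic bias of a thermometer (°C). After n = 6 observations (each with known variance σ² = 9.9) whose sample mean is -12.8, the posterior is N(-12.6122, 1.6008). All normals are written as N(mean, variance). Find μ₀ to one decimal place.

With known observation variance, the Normal–Normal posterior has precision τ_n = τ₀ + n/σ² and mean μ_n = (τ₀μ₀ + (n/σ²)x̄)/τ_n.
Here τ₀ = 1/53.7 = 0.018622 and τ_data = 6/9.9 = 0.606061, so τ_n = 0.624683.
Rearranging for μ₀: μ₀ = (μ_n·τ_n − τ_data·x̄)/τ₀ = (-12.6122·0.624683 − 0.606061·-12.8) / 0.018622 = -0.121046/0.018622 ≈ -6.5.

μ₀ = -6.5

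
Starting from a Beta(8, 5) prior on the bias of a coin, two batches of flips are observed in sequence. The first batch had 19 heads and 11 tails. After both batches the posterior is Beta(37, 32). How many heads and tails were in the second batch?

10 heads and 16 tails

Sequential conjugate updates are equivalent to a single update on the pooled data, so total successes = posterior α − prior α and total failures = posterior β − prior β.
Total across both batches: 37−8=29 heads, 32−5=27 tails.
Subtract the first batch: 29−19=10 heads and 27−11=16 tails.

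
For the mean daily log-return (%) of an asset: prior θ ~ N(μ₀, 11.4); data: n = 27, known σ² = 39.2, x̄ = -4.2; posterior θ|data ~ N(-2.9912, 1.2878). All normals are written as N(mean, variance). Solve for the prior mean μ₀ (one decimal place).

The posterior mean is a precision-weighted average: μ_n = (τ₀μ₀ + τ_data·x̄)/(τ₀+τ_data), with τ₀=1/σ₀² and τ_data=n/σ².
Here τ₀ = 1/11.4 = 0.087719 and τ_data = 27/39.2 = 0.688776, so τ_n = 0.776495.
Rearranging for μ₀: μ₀ = (μ_n·τ_n − τ_data·x̄)/τ₀ = (-2.9912·0.776495 − 0.688776·-4.2) / 0.087719 = 0.570207/0.087719 ≈ 6.5.

μ₀ = 6.5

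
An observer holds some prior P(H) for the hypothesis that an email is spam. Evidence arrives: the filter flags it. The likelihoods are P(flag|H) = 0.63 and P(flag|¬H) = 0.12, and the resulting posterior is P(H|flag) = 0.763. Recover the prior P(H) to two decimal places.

P(H) = 0.38

In odds form, posterior odds = prior odds × likelihood ratio, so prior odds = posterior odds ÷ LR.
Posterior odds = 0.763/(1−0.763) = 3.2194. LR = 0.63/0.12 = 5.2500.
Prior odds = 3.2194/5.2500 = 0.6132, so P(H) = 0.6132/(1+0.6132) ≈ 0.38.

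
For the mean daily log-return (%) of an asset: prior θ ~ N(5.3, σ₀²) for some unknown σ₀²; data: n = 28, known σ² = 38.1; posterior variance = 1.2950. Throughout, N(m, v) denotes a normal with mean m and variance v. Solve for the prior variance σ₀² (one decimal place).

σ₀² = 26.8

Posterior precision equals prior precision plus data precision: 1/σ_n² = 1/σ₀² + n/σ².
So 1/σ₀² = 1/1.2950 − 28/38.1 = 0.772201 − 0.734908 = 0.037293.
Hence σ₀² = 1/0.037293 ≈ 26.8.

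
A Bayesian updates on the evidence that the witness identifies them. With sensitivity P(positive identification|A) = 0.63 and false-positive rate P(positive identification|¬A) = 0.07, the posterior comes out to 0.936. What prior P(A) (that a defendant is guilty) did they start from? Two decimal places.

Bayes' rule in odds form gives O(A|E) = O(A)·[P(E|A)/P(E|¬A)], hence O(A) = O(A|E)/LR.
Posterior odds = 0.936/(1−0.936) = 14.6250. LR = 0.63/0.07 = 9.0000.
Prior odds = 14.6250/9.0000 = 1.6250, so P(A) = 1.6250/(1+1.6250) ≈ 0.62.

P(A) = 0.62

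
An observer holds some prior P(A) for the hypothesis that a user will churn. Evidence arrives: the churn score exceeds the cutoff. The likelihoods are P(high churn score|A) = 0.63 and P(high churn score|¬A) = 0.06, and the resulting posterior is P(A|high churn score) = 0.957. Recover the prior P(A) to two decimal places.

Bayes' rule in odds form gives O(A|E) = O(A)·[P(E|A)/P(E|¬A)], hence O(A) = O(A|E)/LR.
Posterior odds = 0.957/(1−0.957) = 22.2558. LR = 0.63/0.06 = 10.5000.
Prior odds = 22.2558/10.5000 = 2.1196, so P(A) = 2.1196/(1+2.1196) ≈ 0.68.

P(A) = 0.68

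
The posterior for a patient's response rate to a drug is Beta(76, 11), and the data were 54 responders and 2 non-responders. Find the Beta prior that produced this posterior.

A Beta(α, β) prior with s successes and f failures in binomial data gives a Beta(α+s, β+f) posterior.
Subtract the data counts: 76−54=22, 11−2=9.

Beta(22, 9)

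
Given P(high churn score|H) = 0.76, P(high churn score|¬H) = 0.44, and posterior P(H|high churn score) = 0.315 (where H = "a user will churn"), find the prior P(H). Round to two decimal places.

P(H) = 0.21

Bayes' rule in odds form gives O(H|E) = O(H)·[P(E|H)/P(E|¬H)], hence O(H) = O(H|E)/LR.
Posterior odds = 0.315/(1−0.315) = 0.4599. LR = 0.76/0.44 = 1.7273.
Prior odds = 0.4599/1.7273 = 0.2663, so P(H) = 0.2663/(1+0.2663) ≈ 0.21.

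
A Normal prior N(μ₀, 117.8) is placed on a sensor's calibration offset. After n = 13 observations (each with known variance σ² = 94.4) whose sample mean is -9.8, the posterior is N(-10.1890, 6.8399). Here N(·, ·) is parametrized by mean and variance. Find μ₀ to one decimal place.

μ₀ = -16.5

With known observation variance, the Normal–Normal posterior has precision τ_n = τ₀ + n/σ² and mean μ_n = (τ₀μ₀ + (n/σ²)x̄)/τ_n.
Here τ₀ = 1/117.8 = 0.008489 and τ_data = 13/94.4 = 0.137712, so τ_n = 0.146201.
Rearranging for μ₀: μ₀ = (μ_n·τ_n − τ_data·x̄)/τ₀ = (-10.1890·0.146201 − 0.137712·-9.8) / 0.008489 = -0.140064/0.008489 ≈ -16.5.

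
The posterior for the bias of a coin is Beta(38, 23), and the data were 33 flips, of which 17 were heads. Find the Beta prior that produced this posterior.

A Beta(α, β) prior with s successes and f failures in binomial data gives a Beta(α+s, β+f) posterior.
Subtract the data counts: 38−17=21, 23−16=7.

Beta(21, 7)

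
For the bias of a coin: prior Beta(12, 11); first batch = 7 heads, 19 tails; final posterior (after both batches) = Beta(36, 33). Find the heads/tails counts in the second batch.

17 heads and 3 tails

Sequential conjugate updates are equivalent to a single update on the pooled data, so total successes = posterior α − prior α and total failures = posterior β − prior β.
Total across both batches: 36−12=24 heads, 33−11=22 tails.
Subtract the first batch: 24−7=17 heads and 22−19=3 tails.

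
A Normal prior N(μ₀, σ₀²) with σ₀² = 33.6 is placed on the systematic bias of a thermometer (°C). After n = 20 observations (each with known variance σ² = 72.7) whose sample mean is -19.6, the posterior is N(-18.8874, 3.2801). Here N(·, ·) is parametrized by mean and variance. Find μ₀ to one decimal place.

The posterior mean is a precision-weighted average: μ_n = (τ₀μ₀ + τ_data·x̄)/(τ₀+τ_data), with τ₀=1/σ₀² and τ_data=n/σ².
Here τ₀ = 1/33.6 = 0.029762 and τ_data = 20/72.7 = 0.275103, so τ_n = 0.304865.
Rearranging for μ₀: μ₀ = (μ_n·τ_n − τ_data·x̄)/τ₀ = (-18.8874·0.304865 − 0.275103·-19.6) / 0.029762 = -0.366088/0.029762 ≈ -12.3.

μ₀ = -12.3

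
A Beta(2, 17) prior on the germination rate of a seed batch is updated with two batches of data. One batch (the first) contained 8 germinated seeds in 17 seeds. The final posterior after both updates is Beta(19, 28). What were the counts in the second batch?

Sequential conjugate updates are equivalent to a single update on the pooled data, so total successes = posterior α − prior α and total failures = posterior β − prior β.
Total across both batches: 19−2=17 germinated seeds, 28−17=11 non-germinating seeds.
Subtract the first batch: 17−8=9 germinated seeds and 11−9=2 non-germinating seeds.

9 germinated seeds and 2 non-germinating seeds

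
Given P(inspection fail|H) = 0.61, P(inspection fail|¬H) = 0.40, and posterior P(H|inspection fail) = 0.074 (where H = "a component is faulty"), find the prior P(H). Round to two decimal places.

In odds form, posterior odds = prior odds × likelihood ratio, so prior odds = posterior odds ÷ LR.
Posterior odds = 0.074/(1−0.074) = 0.0799. LR = 0.61/0.40 = 1.5250.
Prior odds = 0.0799/1.5250 = 0.0524, so P(H) = 0.0524/(1+0.0524) ≈ 0.05.

P(H) = 0.05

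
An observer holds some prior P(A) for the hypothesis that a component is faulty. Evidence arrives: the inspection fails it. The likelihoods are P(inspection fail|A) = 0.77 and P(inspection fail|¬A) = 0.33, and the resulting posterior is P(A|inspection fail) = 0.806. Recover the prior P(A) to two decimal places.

P(A) = 0.64

In odds form, posterior odds = prior odds × likelihood ratio, so prior odds = posterior odds ÷ LR.
Posterior odds = 0.806/(1−0.806) = 4.1546. LR = 0.77/0.33 = 2.3333.
Prior odds = 4.1546/2.3333 = 1.7806, so P(A) = 1.7806/(1+1.7806) ≈ 0.64.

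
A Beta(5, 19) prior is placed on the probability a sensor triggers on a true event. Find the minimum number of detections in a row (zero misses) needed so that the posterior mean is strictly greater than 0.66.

k = 32

After k detections and 0 misses the posterior is Beta(5+k, 19), with mean (5+k)/(5+19+k).
Set (5+k)/(24+k) > 0.66 and solve: k > (0.66·24 − 5)/(1 − 0.66) = 31.882.
The smallest integer exceeding 31.882 is 32.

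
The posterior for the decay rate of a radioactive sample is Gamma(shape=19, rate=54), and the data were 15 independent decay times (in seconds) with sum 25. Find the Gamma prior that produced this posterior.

Gamma(shape=4, rate=29)

For an exponential likelihood with a Gamma(α, β) prior on the rate, n observations with total T give posterior Gamma(α+n, β+T).
So α = 19 − 15 = 4 and β = 54 − 25 = 29.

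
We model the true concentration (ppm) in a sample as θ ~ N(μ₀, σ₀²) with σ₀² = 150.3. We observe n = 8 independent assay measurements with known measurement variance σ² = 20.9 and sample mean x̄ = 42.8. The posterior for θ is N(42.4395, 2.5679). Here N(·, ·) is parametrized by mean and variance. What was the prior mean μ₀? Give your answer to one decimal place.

μ₀ = 21.7

The posterior mean is a precision-weighted average: μ_n = (τ₀μ₀ + τ_data·x̄)/(τ₀+τ_data), with τ₀=1/σ₀² and τ_data=n/σ².
Here τ₀ = 1/150.3 = 0.006653 and τ_data = 8/20.9 = 0.382775, so τ_n = 0.389428.
Rearranging for μ₀: μ₀ = (μ_n·τ_n − τ_data·x̄)/τ₀ = (42.4395·0.389428 − 0.382775·42.8) / 0.006653 = 0.144360/0.006653 ≈ 21.7.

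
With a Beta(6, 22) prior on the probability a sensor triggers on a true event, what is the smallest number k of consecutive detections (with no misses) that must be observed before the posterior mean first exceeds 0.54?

After k detections and 0 misses the posterior is Beta(6+k, 22), with mean (6+k)/(6+22+k).
Set (6+k)/(28+k) > 0.54 and solve: k > (0.54·28 − 6)/(1 − 0.54) = 19.826.
The smallest integer exceeding 19.826 is 20, and checking k=20: (26)/(48) = 0.5417 > 0.54.

k = 20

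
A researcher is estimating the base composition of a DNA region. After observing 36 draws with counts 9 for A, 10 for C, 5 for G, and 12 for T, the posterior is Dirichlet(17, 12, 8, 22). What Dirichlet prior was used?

For a Dirichlet(α) prior with multinomial counts c, the posterior is Dirichlet(α + c) componentwise.
Subtract each count from the matching posterior parameter: 17−9=8, 12−10=2, 8−5=3, 22−12=10.

Dirichlet(8, 2, 3, 10)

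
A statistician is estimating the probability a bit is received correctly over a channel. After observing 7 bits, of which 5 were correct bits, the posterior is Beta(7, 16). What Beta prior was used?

Beta(2, 14)

Under Beta–binomial conjugacy the posterior parameters are (a+s, b+f).
So a = 7 − 5 = 2 and b = 16 − 2 = 14.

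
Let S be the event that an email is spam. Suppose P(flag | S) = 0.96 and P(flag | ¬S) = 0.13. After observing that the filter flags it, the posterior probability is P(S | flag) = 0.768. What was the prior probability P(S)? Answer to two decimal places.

Bayes' rule in odds form gives O(S|E) = O(S)·[P(E|S)/P(E|¬S)], hence O(S) = O(S|E)/LR.
Posterior odds = 0.768/(1−0.768) = 3.3103. LR = 0.96/0.13 = 7.3846.
Prior odds = 3.3103/7.3846 = 0.4483, so P(S) = 0.4483/(1+0.4483) ≈ 0.31.

P(S) = 0.31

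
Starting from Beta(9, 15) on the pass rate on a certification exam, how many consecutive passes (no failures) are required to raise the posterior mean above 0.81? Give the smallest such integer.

After k passes and 0 failures the posterior is Beta(9+k, 15), with mean (9+k)/(9+15+k).
Set (9+k)/(24+k) > 0.81 and solve: k > (0.81·24 − 9)/(1 − 0.81) = 54.947.
The smallest integer exceeding 54.947 is 55.

k = 55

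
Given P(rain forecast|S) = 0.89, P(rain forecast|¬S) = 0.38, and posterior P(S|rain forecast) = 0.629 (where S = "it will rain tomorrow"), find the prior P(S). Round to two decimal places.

P(S) = 0.42

Bayes' rule in odds form gives O(S|E) = O(S)·[P(E|S)/P(E|¬S)], hence O(S) = O(S|E)/LR.
Posterior odds = 0.629/(1−0.629) = 1.6954. LR = 0.89/0.38 = 2.3421.
Prior odds = 1.6954/2.3421 = 0.7239, so P(S) = 0.7239/(1+0.7239) ≈ 0.42.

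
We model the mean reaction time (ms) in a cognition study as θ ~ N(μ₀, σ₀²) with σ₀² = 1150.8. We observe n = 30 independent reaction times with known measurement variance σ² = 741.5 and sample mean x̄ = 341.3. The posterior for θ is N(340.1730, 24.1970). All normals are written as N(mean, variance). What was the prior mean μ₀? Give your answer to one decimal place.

With known observation variance, the Normal–Normal posterior has precision τ_n = τ₀ + n/σ² and mean μ_n = (τ₀μ₀ + (n/σ²)x̄)/τ_n.
Here τ₀ = 1/1150.8 = 0.000869 and τ_data = 30/741.5 = 0.040459, so τ_n = 0.041328.
Rearranging for μ₀: μ₀ = (μ_n·τ_n − τ_data·x̄)/τ₀ = (340.1730·0.041328 − 0.040459·341.3) / 0.000869 = 0.250013/0.000869 ≈ 287.7.

μ₀ = 287.7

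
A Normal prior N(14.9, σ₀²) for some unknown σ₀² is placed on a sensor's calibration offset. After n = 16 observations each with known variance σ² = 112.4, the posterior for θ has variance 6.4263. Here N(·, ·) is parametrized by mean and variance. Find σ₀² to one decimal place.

For the Normal–Normal model with known σ², precisions add: τ_n = τ₀ + n/σ².
So 1/σ₀² = 1/6.4263 − 16/112.4 = 0.155611 − 0.142349 = 0.013262.
Hence σ₀² = 1/0.013262 ≈ 75.4.

σ₀² = 75.4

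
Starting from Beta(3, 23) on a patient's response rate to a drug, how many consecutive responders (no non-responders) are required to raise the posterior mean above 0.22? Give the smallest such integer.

After k responders and 0 non-responders the posterior is Beta(3+k, 23), with mean (3+k)/(3+23+k).
Set (3+k)/(26+k) > 0.22 and solve: k > (0.22·26 − 3)/(1 − 0.22) = 3.487.
The smallest integer exceeding 3.487 is 4, and checking k=4: (7)/(30) = 0.2333 > 0.22.

k = 4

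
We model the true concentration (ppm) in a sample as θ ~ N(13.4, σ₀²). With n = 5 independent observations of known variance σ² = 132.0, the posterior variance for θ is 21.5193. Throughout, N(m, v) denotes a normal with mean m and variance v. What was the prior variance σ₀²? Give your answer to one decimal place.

σ₀² = 116.4

Posterior precision equals prior precision plus data precision: 1/σ_n² = 1/σ₀² + n/σ².
So 1/σ₀² = 1/21.5193 − 5/132.0 = 0.046470 − 0.037879 = 0.008591.
Hence σ₀² = 1/0.008591 ≈ 116.4.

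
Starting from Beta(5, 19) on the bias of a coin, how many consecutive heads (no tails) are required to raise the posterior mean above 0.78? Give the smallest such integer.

After k heads and 0 tails the posterior is Beta(5+k, 19), with mean (5+k)/(5+19+k).
Set (5+k)/(24+k) > 0.78 and solve: k > (0.78·24 − 5)/(1 − 0.78) = 62.364.
The smallest integer exceeding 62.364 is 63, and checking k=63: (68)/(87) = 0.7816 > 0.78.

k = 63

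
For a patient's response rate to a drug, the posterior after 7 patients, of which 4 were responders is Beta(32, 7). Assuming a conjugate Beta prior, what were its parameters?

Beta(28, 4)

Beta is conjugate to the binomial likelihood: posterior = Beta(a+s, b+f).
So a = 32 − 4 = 28 and b = 7 − 3 = 4.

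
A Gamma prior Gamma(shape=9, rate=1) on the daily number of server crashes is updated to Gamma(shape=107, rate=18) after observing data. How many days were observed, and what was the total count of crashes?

Gamma–Poisson conjugacy: posterior shape = α + Σxᵢ, posterior rate = β + n.
Matching: Σxᵢ = 107 − 9 = 98 and n = 18 − 1 = 17.

n = 17 days with total 98 crashes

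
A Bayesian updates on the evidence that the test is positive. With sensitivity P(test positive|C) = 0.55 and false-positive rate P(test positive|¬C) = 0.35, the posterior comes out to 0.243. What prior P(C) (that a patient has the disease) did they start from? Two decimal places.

Bayes' rule in odds form gives O(C|E) = O(C)·[P(E|C)/P(E|¬C)], hence O(C) = O(C|E)/LR.
Posterior odds = 0.243/(1−0.243) = 0.3210. LR = 0.55/0.35 = 1.5714.
Prior odds = 0.3210/1.5714 = 0.2043, so P(C) = 0.2043/(1+0.2043) ≈ 0.17.

P(C) = 0.17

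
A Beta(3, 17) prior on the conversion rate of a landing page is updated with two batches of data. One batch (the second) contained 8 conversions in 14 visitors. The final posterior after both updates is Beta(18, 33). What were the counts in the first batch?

Sequential conjugate updates are equivalent to a single update on the pooled data, so total successes = posterior α − prior α and total failures = posterior β − prior β.
Total across both batches: 18−3=15 conversions, 33−17=16 bounces.
Subtract the second batch: 15−8=7 conversions and 16−6=10 bounces.

7 conversions and 10 bounces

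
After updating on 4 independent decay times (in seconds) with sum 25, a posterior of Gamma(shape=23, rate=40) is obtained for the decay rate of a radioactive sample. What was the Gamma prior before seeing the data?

Gamma(shape=19, rate=15)

For an exponential likelihood with a Gamma(α, β) prior on the rate, n observations with total T give posterior Gamma(α+n, β+T).
So α = 23 − 4 = 19 and β = 40 − 25 = 15.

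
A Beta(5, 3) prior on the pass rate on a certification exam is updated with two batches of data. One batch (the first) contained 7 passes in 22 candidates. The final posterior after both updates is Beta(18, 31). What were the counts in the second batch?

6 passes and 13 failures

Because Beta–binomial updating is additive in the counts, the combined data contributed (α_post−α_prior, β_post−β_prior) successes and failures.
Total across both batches: 18−5=13 passes, 31−3=28 failures.
Subtract the first batch: 13−7=6 passes and 28−15=13 failures.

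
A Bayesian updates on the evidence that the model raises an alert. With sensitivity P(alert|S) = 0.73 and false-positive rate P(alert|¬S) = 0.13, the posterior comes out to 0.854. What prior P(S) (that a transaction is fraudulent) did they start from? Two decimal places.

P(S) = 0.51

In odds form, posterior odds = prior odds × likelihood ratio, so prior odds = posterior odds ÷ LR.
Posterior odds = 0.854/(1−0.854) = 5.8493. LR = 0.73/0.13 = 5.6154.
Prior odds = 5.8493/5.6154 = 1.0417, so P(S) = 1.0417/(1+1.0417) ≈ 0.51.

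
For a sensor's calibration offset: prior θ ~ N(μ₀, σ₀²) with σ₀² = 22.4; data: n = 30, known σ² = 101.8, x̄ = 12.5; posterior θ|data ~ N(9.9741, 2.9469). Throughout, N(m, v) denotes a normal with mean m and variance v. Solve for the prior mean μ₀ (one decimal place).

μ₀ = -6.7

With known observation variance, the Normal–Normal posterior has precision τ_n = τ₀ + n/σ² and mean μ_n = (τ₀μ₀ + (n/σ²)x̄)/τ_n.
Here τ₀ = 1/22.4 = 0.044643 and τ_data = 30/101.8 = 0.294695, so τ_n = 0.339338.
Rearranging for μ₀: μ₀ = (μ_n·τ_n − τ_data·x̄)/τ₀ = (9.9741·0.339338 − 0.294695·12.5) / 0.044643 = -0.299096/0.044643 ≈ -6.7.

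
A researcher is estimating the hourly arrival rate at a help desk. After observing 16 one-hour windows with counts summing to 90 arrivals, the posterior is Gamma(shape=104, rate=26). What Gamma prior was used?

Gamma–Poisson conjugacy: posterior shape = α + Σxᵢ, posterior rate = β + n.
So α = 104 − 90 = 14 and β = 26 − 16 = 10.

Gamma(shape=14, rate=10)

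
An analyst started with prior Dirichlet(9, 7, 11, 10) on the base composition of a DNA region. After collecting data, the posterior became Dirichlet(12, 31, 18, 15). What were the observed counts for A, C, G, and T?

counts (3, 24, 7, 5)

For a Dirichlet(α) prior with multinomial counts c, the posterior is Dirichlet(α + c) componentwise.
Counts are posterior − prior componentwise: 12−9=3, 31−7=24, 18−11=7, 15−10=5.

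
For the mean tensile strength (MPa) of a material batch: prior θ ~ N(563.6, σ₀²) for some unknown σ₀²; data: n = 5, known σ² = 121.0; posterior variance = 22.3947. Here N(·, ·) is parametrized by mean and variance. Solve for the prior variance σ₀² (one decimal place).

Posterior precision equals prior precision plus data precision: 1/σ_n² = 1/σ₀² + n/σ².
So 1/σ₀² = 1/22.3947 − 5/121.0 = 0.044653 − 0.041322 = 0.003331.
Hence σ₀² = 1/0.003331 ≈ 300.2.

σ₀² = 300.2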